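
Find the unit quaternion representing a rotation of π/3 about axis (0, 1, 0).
0.866 + 0.5j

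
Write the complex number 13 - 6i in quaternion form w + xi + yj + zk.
13 - 6i + 0j + 0k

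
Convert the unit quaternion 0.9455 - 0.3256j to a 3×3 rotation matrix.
[[0.788, 0, -0.6157], [0, 1, 0], [0.6157, 0, 0.788]]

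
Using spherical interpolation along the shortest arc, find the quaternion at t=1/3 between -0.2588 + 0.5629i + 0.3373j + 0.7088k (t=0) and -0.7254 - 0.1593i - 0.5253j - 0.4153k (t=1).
0.1031 + 0.4982i + 0.4772j + 0.7166k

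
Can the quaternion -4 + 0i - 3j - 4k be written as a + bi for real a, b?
No. The quaternion -4 - 3j - 4k has j-coefficient y = -3 and k-coefficient z = -4, not both zero, so it does not lie in the complex subalgebra spanned by 1 and i.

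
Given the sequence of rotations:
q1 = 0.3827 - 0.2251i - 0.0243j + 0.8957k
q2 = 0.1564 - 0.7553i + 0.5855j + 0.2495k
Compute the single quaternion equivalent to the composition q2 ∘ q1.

q2 · q1 = -0.3194 + 0.2062i + 0.8406j + 0.3857k
-0.3194 + 0.2062i + 0.8406j + 0.3857k


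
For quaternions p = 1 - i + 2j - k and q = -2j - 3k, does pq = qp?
No: pq = 1 - 8i - 5j - k ≠ 1 + 8i + j - 5k = qp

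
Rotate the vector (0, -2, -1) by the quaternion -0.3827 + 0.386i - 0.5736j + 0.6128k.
(-0.965, 0.506, 1.953)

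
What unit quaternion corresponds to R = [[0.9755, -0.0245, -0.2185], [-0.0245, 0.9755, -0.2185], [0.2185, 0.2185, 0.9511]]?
0.9877 + 0.1106i - 0.1106j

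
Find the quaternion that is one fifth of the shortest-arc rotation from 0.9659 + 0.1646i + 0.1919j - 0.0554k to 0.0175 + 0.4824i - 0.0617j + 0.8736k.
0.9155 + 0.301i + 0.1622j + 0.2119k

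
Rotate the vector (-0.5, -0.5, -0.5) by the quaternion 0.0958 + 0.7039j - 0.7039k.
(0.356, 0.558, 0.558)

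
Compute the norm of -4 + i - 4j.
√33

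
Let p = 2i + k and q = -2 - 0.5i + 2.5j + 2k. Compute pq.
-1 - 6.5i - 4.5j + 3k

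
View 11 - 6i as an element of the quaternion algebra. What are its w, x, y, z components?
11 - 6i + 0j + 0k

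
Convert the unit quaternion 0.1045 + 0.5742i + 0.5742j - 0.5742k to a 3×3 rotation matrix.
[[-0.3188, 0.7794, -0.5394], [0.5394, -0.3188, -0.7794], [-0.7794, -0.5394, -0.3188]]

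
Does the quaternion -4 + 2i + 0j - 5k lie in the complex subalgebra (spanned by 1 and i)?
No. The quaternion -4 + 2i - 5k has j-coefficient y = 0 and k-coefficient z = -5, not both zero, so it does not lie in the complex subalgebra spanned by 1 and i.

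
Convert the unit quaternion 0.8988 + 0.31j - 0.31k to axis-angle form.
axis = (0, √2/2, -√2/2), θ = 52°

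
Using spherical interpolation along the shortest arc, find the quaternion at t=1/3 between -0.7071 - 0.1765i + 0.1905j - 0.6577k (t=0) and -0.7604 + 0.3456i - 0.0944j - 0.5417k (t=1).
-0.7571 + 0.0983j - 0.6458k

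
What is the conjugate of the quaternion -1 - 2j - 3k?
-1 + 2j + 3k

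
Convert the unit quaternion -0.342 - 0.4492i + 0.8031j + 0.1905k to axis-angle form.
axis = (-0.478, 0.8546, 0.2027), θ = 220°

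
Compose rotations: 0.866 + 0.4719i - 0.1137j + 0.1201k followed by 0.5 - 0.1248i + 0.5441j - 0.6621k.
0.6333 + 0.1179i + 0.1169j - 0.7559k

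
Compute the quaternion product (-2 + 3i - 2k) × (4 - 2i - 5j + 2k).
2 + 6i + 8j - 27k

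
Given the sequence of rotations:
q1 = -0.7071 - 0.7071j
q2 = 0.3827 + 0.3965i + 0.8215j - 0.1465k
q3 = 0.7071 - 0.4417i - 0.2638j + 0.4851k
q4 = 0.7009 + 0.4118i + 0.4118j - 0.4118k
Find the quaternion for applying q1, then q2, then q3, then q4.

q2 · q1 = 0.3103 - 0.384i - 0.8515j - 0.1768k
q3 · q2 · q1 = -0.0891 + 0.0511i - 0.9483j + 0.3003k
q4 · q3 · q2 · q1 = 0.4307 - 0.2677i - 0.8461j - 0.1644k
0.4307 - 0.2677i - 0.8461j - 0.1644k


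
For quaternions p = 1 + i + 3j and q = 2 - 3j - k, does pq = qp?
No: pq = 11 - i + 4j - 4k ≠ 11 + 5i + 2j + 2k = qp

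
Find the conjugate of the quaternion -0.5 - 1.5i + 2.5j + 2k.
-0.5 + 1.5i - 2.5j - 2k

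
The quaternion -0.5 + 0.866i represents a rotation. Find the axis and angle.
axis = (1, 0, 0), θ = 4π/3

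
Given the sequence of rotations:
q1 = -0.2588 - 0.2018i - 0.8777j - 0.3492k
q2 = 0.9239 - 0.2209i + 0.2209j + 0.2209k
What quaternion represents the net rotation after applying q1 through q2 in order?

q2 · q1 = -0.0127 - 0.0125i - 0.9898j - 0.1413k
-0.0127 - 0.0125i - 0.9898j - 0.1413k


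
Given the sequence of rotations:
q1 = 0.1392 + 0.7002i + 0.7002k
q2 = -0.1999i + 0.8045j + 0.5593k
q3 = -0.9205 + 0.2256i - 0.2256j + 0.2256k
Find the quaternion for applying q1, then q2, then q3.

q2 · q1 = -0.2517 + 0.5355i + 0.6436j - 0.4855k
q3 · q2 · q1 = 0.3656 - 0.5854i - 0.3053j + 0.6561k
0.3656 - 0.5854i - 0.3053j + 0.6561k


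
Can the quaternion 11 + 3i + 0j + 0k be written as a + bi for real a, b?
Yes. The quaternion 11 + 3i has j- and k-coefficients y = z = 0, so it lies in the complex subalgebra spanned by 1 and i.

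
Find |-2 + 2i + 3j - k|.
√18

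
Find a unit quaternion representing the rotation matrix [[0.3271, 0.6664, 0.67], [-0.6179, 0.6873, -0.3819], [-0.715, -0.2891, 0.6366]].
0.8141 + 0.0285i + 0.4253j - 0.3944k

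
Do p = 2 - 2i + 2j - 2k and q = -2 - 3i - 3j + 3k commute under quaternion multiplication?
No: pq = 2 - 2i + 2j + 22k ≠ 2 - 2i - 22j - 2k = qp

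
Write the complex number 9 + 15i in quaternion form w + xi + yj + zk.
9 + 15i + 0j + 0k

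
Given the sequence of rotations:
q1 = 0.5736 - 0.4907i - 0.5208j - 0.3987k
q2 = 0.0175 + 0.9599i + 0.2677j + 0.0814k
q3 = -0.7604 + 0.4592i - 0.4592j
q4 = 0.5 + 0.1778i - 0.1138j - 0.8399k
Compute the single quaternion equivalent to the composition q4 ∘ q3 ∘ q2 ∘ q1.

q2 · q1 = 0.6529 + 0.4777i + 0.4872j - 0.3288k
q3 · q2 · q1 = -0.4921 + 0.0876i - 0.5193j + 0.6931k
q4 · q3 · q2 · q1 = 0.2614 - 0.5587i - 0.4005j + 0.6775k
0.2614 - 0.5587i - 0.4005j + 0.6775k


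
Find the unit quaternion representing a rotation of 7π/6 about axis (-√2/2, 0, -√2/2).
-0.2588 - 0.683i - 0.683k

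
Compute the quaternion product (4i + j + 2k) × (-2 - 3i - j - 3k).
19 - 9i + 4j - 5k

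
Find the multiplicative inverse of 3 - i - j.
0.2727 + 0.0909i + 0.0909j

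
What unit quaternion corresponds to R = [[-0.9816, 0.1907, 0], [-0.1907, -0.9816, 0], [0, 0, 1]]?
-0.0958 + 0.9954k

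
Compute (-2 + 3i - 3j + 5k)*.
-2 - 3i + 3j - 5k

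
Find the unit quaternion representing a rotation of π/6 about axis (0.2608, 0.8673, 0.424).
0.9659 + 0.0675i + 0.2245j + 0.1097k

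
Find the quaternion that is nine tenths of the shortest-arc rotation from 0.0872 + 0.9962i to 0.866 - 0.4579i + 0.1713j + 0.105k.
-0.8069 + 0.5594i - 0.1618j - 0.0992k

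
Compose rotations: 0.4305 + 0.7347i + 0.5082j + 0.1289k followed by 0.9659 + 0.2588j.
0.2843 + 0.743i + 0.6023j - 0.0656k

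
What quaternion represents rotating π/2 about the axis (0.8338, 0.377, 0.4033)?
0.7071 + 0.5896i + 0.2666j + 0.2852k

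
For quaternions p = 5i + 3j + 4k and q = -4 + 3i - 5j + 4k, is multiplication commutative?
No: pq = -16 + 12i - 20j - 50k ≠ -16 - 52i - 4j + 18k = qp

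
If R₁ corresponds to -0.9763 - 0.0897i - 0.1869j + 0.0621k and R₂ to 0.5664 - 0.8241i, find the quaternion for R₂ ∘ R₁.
-0.6269 + 0.7538i - 0.0547j + 0.1892k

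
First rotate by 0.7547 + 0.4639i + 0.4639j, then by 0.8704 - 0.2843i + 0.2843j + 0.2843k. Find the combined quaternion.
0.6569 + 0.0573i + 0.7502j - 0.0492k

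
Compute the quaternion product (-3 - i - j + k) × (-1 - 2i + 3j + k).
3 + 3i - 9j - 9k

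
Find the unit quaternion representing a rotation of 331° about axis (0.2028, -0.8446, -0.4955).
-0.9681 + 0.0508i - 0.2115j - 0.1241k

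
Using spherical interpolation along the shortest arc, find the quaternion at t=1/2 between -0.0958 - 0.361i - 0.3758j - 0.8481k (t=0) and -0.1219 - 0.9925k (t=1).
-0.1131 - 0.1875i - 0.1952j - 0.956k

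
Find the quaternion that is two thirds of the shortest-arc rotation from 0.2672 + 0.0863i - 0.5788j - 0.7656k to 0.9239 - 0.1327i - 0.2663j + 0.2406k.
0.8648 - 0.0683i - 0.4744j - 0.1496k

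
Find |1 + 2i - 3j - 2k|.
√18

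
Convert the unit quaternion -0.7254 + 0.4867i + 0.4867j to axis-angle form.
axis = (√2/2, √2/2, 0), θ = 273°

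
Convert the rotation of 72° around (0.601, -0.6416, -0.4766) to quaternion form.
0.809 + 0.3533i - 0.3771j - 0.2801k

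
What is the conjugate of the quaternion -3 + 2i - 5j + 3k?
-3 - 2i + 5j - 3k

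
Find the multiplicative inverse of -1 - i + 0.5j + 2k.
-0.16 + 0.16i - 0.08j - 0.32k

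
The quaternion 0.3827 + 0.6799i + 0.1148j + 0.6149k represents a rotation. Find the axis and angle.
axis = (0.7359, 0.1243, 0.6656), θ = 3π/4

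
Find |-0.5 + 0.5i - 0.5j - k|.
1.323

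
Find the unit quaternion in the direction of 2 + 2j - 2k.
0.5774 + 0.5774j - 0.5774k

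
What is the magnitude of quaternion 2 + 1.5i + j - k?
2.872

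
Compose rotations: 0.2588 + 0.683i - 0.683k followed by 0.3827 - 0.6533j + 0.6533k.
0.5452 + 0.7076i + 0.2771j + 0.3539k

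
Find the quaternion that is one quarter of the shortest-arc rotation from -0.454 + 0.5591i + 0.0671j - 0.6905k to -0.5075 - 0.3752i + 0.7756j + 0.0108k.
-0.5982 + 0.3683i + 0.3465j - 0.6216k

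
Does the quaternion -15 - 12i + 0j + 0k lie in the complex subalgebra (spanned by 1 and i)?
Yes. The quaternion -15 - 12i has j- and k-coefficients y = z = 0, so it lies in the complex subalgebra spanned by 1 and i.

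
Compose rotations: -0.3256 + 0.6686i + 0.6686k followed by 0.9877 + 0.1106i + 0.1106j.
-0.3955 + 0.6983i - 0.11j + 0.5864k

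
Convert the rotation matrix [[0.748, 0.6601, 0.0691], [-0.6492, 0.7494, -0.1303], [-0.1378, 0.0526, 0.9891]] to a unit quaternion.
0.9336 + 0.049i + 0.0554j - 0.3506k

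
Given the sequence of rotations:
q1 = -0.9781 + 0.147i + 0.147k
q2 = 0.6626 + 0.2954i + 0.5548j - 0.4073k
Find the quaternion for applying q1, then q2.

q2 · q1 = -0.6316 - 0.11i - 0.6459j + 0.4142k
-0.6316 - 0.11i - 0.6459j + 0.4142k


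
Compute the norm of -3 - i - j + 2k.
√15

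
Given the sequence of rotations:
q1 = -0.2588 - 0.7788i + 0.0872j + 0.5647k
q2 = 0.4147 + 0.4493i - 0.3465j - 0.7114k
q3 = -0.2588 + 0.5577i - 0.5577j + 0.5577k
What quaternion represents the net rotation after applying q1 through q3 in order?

q2 · q1 = 0.6745 - 0.5729i + 0.4262j + 0.1876k
q3 · q2 · q1 = 0.278 + 0.1821i - 0.9106j + 0.2458k
0.278 + 0.1821i - 0.9106j + 0.2458k


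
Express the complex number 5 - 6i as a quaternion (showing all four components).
5 - 6i + 0j + 0k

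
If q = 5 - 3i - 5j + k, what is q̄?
5 + 3i + 5j - k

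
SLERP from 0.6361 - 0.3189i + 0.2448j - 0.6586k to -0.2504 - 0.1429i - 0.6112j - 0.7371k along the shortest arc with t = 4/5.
-0.0526 - 0.2161i - 0.4853j - 0.8456k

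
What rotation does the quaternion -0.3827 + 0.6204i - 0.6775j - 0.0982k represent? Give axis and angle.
axis = (0.6715, -0.7333, -0.1063), θ = 5π/4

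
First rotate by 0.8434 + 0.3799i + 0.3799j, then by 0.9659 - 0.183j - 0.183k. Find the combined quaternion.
0.8842 + 0.4365i + 0.1431j - 0.0848k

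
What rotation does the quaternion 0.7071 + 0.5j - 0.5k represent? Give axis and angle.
axis = (0, √2/2, -√2/2), θ = π/2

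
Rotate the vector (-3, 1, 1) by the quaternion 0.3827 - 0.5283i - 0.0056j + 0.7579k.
(-0.933, -2.069, 2.418)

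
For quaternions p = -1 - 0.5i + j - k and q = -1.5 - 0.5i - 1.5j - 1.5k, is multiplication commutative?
No: pq = 1.25 - 1.75i - 0.25j + 4.25k ≠ 1.25 + 4.25i + 0.25j + 1.75k = qp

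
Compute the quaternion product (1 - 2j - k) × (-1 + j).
1 + i + 3j + k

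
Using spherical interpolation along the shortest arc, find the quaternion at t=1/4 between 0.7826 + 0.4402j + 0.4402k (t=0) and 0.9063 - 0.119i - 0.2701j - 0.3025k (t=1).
0.9203 - 0.0362i + 0.2804j + 0.2705k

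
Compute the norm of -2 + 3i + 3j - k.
√23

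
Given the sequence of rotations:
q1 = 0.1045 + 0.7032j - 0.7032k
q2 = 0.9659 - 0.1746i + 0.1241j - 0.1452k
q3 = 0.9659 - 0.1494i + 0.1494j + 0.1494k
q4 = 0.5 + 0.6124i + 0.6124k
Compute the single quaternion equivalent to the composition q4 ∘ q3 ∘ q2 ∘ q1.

q2 · q1 = -0.0884 - 0.0034i + 0.5694j - 0.8172k
q3 · q2 · q1 = -0.0489 - 0.1972i + 0.4142j - 0.8871k
q4 · q3 · q2 · q1 = 0.6396 - 0.3822i + 0.6296j - 0.2198k
0.6396 - 0.3822i + 0.6296j - 0.2198k


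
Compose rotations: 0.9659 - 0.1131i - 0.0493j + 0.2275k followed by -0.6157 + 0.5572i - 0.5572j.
-0.5592 + 0.4811i - 0.6346j - 0.2306k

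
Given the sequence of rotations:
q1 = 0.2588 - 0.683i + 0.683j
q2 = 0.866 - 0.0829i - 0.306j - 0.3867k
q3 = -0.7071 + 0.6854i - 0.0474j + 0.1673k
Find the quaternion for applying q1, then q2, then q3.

q2 · q1 = 0.3765 - 0.3488i + 0.7764j - 0.3657k
q3 · q2 · q1 = 0.0708 + 0.3921i - 0.3745j + 0.8372k
0.0708 + 0.3921i - 0.3745j + 0.8372k


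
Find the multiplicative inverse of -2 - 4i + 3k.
-0.069 + 0.1379i - 0.1034k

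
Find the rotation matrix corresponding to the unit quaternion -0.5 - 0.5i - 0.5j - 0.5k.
[[0, 0, 1], [1, 0, 0], [0, 1, 0]]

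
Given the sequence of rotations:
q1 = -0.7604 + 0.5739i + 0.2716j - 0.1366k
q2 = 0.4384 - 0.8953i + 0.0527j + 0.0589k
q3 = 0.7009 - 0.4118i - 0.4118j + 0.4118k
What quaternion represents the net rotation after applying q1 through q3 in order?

q2 · q1 = 0.1742 + 0.9092i - 0.0095j - 0.3781k
q3 · q2 · q1 = 0.6483 + 0.7251i + 0.1403j + 0.185k
0.6483 + 0.7251i + 0.1403j + 0.185k


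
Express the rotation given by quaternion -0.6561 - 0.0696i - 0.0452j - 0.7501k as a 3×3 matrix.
[[-0.1294, -0.978, 0.1637], [0.9906, -0.135, -0.0235], [0.0451, 0.1591, 0.9862]]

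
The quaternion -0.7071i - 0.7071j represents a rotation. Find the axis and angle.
axis = (-√2/2, -√2/2, 0), θ = π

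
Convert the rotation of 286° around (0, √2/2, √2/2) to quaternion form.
-0.7986 + 0.4255j + 0.4255k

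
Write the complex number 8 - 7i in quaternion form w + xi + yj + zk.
8 - 7i + 0j + 0k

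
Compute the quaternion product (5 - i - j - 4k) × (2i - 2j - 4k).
-16 + 6i - 22j - 16k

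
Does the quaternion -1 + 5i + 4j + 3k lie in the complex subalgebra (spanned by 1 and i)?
No. The quaternion -1 + 5i + 4j + 3k has j-coefficient y = 4 and k-coefficient z = 3, not both zero, so it does not lie in the complex subalgebra spanned by 1 and i.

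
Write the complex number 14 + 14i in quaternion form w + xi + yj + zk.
14 + 14i + 0j + 0k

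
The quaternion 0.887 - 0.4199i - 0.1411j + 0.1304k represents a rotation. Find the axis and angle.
axis = (-0.9093, -0.3056, 0.2824), θ = 55°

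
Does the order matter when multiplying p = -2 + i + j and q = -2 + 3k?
Yes: pq = 4 + i - 5j - 6k ≠ 4 - 5i + j - 6k = qp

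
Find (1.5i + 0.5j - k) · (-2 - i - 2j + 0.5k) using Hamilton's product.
3 - 4.75i - 0.75j - 0.5k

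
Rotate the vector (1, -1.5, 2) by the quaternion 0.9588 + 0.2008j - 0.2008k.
(1.031, -1.925, 1.575)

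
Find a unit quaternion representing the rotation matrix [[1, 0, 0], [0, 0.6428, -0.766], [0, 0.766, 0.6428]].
0.9063 + 0.4226i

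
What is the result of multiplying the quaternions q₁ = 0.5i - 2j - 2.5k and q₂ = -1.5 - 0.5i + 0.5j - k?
-1.25 + 2.5i + 4.75j + 3k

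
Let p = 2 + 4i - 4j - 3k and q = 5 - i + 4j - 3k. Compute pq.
21 + 42i + 3j - 9k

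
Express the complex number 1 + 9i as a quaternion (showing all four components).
1 + 9i + 0j + 0k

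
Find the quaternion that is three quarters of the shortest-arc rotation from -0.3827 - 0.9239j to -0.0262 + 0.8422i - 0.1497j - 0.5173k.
-0.1579 + 0.7456i - 0.4577j - 0.458k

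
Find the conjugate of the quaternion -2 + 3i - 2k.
-2 - 3i + 2k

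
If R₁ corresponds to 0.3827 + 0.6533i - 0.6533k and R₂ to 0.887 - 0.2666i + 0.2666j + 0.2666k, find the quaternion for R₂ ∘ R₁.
0.6878 + 0.3033i + 0.102j - 0.6516k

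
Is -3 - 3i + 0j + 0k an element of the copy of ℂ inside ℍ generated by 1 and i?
Yes. The quaternion -3 - 3i has j- and k-coefficients y = z = 0, so it lies in the complex subalgebra spanned by 1 and i.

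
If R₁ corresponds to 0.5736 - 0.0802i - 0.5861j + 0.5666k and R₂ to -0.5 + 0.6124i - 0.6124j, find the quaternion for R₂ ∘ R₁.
-0.5966 + 0.0444i - 0.4052j - 0.6913k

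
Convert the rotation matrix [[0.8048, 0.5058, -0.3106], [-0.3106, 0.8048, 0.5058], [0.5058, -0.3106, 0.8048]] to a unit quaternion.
0.9239 - 0.2209i - 0.2209j - 0.2209k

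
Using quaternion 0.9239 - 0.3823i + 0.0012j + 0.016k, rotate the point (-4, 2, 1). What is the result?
(-4.069, 2.006, -0.647)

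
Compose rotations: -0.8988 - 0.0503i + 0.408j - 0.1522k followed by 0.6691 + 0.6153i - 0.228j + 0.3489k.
-0.4243 - 0.6943i + 0.554j - 0.1759k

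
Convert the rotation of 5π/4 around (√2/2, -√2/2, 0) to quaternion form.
-0.3827 + 0.6533i - 0.6533j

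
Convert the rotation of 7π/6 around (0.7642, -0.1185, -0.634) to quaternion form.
-0.2588 + 0.7382i - 0.1145j - 0.6124k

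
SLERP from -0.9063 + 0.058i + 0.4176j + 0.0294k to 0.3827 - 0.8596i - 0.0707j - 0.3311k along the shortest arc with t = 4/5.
-0.5556 + 0.76i + 0.1644j + 0.2945k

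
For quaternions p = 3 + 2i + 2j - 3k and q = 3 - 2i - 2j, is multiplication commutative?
No: pq = 17 - 6i + 6j - 9k ≠ 17 + 6i - 6j - 9k = qp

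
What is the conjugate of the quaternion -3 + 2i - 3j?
-3 - 2i + 3j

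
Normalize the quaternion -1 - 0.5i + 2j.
-0.4364 - 0.2182i + 0.8729j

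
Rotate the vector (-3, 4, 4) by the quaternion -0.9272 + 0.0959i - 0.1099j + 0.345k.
(1.341, 5.365, 3.228)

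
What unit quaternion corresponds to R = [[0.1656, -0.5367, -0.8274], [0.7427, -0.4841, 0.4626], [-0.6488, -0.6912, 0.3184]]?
0.5 - 0.5769i - 0.0893j + 0.6397k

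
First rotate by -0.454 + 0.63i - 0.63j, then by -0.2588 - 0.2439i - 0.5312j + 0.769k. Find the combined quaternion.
-0.0635 + 0.4322i + 0.8887j + 0.1392k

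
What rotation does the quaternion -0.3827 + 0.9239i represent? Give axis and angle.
axis = (1, 0, 0), θ = 5π/4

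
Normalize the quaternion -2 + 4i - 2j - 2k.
-0.378 + 0.7559i - 0.378j - 0.378k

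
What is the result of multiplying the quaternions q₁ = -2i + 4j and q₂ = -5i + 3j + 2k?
-22 + 8i + 4j + 14k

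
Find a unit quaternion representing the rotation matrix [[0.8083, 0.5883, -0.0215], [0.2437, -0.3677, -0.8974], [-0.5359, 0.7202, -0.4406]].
0.5 + 0.8088i + 0.2572j - 0.1723k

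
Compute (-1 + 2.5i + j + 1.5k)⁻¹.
-0.0952 - 0.2381i - 0.0952j - 0.1429k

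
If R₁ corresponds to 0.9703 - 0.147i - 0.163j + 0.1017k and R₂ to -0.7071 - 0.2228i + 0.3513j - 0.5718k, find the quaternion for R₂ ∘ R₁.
-0.6034 - 0.1697i + 0.5628j - 0.5388k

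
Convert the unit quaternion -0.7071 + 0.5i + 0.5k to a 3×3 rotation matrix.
[[0.5, 0.7071, 0.5], [-0.7071, 0, 0.7071], [0.5, -0.7071, 0.5]]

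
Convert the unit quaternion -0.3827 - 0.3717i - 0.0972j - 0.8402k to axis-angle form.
axis = (-0.4023, -0.1052, -0.9094), θ = 5π/4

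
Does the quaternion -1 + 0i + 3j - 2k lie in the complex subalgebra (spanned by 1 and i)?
No. The quaternion -1 + 3j - 2k has j-coefficient y = 3 and k-coefficient z = -2, not both zero, so it does not lie in the complex subalgebra spanned by 1 and i.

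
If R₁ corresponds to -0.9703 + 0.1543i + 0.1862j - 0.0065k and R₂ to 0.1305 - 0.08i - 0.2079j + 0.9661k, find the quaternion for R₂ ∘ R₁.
-0.0693 - 0.0808i + 0.3746j - 0.9211k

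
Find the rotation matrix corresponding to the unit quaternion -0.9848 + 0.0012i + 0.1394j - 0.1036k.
[[0.9397, -0.2037, -0.2748], [0.2044, 0.9785, -0.0265], [0.2743, -0.0312, 0.9611]]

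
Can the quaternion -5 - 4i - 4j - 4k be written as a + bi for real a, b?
No. The quaternion -5 - 4i - 4j - 4k has j-coefficient y = -4 and k-coefficient z = -4, not both zero, so it does not lie in the complex subalgebra spanned by 1 and i.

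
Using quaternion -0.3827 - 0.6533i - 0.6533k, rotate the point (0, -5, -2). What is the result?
(0.793, 4.536, -2.793)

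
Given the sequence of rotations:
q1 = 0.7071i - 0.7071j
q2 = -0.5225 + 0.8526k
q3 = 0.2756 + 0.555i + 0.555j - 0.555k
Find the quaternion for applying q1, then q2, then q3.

q2 · q1 = 0.2334i + 0.9723j
q3 · q2 · q1 = -0.6692 + 0.604i + 0.1384j + 0.4101k
-0.6692 + 0.604i + 0.1384j + 0.4101k


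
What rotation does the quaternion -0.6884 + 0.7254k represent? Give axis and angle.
axis = (0, 0, 1), θ = 267°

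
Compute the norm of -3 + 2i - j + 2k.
√18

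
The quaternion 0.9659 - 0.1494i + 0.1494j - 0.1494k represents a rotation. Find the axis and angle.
axis = (-√3/3, √3/3, -√3/3), θ = π/6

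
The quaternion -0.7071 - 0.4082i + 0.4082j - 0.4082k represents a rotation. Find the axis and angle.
axis = (-√3/3, √3/3, -√3/3), θ = 3π/2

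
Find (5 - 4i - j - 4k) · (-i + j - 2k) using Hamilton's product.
-11 + i + j - 15k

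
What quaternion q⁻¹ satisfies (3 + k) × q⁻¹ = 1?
0.3 - 0.1k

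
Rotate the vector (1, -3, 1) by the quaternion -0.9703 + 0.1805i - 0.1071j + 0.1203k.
(0.615, -2.665, 1.876)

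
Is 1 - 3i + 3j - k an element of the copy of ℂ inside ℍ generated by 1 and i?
No. The quaternion 1 - 3i + 3j - k has j-coefficient y = 3 and k-coefficient z = -1, not both zero, so it does not lie in the complex subalgebra spanned by 1 and i.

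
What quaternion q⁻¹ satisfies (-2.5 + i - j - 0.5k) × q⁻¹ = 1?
-0.2941 - 0.1176i + 0.1176j + 0.0588k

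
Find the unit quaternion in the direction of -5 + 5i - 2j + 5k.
-0.5625 + 0.5625i - 0.225j + 0.5625k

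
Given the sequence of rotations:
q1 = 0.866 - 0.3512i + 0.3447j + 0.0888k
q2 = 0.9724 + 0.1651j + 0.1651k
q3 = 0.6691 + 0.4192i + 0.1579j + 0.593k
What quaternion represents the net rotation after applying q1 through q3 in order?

q2 · q1 = 0.7705 - 0.3838i + 0.4202j + 0.2873k
q3 · q2 · q1 = 0.4397 - 0.1376i + 0.0548j + 0.8859k
0.4397 - 0.1376i + 0.0548j + 0.8859k


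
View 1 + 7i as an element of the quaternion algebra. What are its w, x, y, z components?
1 + 7i + 0j + 0k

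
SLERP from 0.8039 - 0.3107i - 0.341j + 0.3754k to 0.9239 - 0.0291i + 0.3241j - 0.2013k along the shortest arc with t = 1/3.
0.943 - 0.2381i - 0.1242j + 0.1967k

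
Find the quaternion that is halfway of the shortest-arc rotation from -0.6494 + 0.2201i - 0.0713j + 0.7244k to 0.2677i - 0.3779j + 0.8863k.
-0.3493 + 0.2624i - 0.2416j + 0.8664k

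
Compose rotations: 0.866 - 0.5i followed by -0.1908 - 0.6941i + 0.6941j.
-0.5123 - 0.5057i + 0.6011j + 0.3471k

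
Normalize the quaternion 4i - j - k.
0.9428i - 0.2357j - 0.2357k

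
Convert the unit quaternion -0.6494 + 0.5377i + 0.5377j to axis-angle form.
axis = (√2/2, √2/2, 0), θ = 261°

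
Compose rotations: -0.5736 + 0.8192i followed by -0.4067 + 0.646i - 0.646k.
-0.2959 - 0.7037i - 0.5292j + 0.3705k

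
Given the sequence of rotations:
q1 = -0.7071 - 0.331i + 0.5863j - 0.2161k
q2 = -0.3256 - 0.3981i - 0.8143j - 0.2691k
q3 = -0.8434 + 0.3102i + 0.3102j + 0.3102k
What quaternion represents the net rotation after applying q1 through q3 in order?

q2 · q1 = 0.5177 + 0.723i + 0.3879j - 0.2423k
q3 · q2 · q1 = -0.7061 - 0.6447i + 0.1329j + 0.261k
-0.7061 - 0.6447i + 0.1329j + 0.261k


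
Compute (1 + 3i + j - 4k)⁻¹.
0.037 - 0.1111i - 0.037j + 0.1481k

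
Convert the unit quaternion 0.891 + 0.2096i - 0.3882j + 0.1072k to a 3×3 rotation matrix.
[[0.6756, -0.3538, -0.6468], [0.0283, 0.8892, -0.4567], [0.7367, 0.2903, 0.6107]]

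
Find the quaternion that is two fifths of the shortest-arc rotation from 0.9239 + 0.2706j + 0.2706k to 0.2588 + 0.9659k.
0.7485 + 0.1836j + 0.6372k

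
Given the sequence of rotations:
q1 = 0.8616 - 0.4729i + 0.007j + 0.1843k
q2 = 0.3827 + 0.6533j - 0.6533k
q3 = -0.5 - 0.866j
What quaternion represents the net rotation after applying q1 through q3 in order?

q2 · q1 = 0.4456 - 0.056i + 0.8745j - 0.1834k
q3 · q2 · q1 = 0.5345 + 0.1868i - 0.8231j + 0.0432k
0.5345 + 0.1868i - 0.8231j + 0.0432k


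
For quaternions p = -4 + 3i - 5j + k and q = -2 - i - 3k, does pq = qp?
No: pq = 14 + 13i + 18j + 5k ≠ 14 - 17i + 2j + 15k = qp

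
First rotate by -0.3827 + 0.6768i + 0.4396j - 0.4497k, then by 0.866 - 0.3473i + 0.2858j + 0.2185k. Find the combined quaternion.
-0.1237 + 0.4944i + 0.263j - 0.8192k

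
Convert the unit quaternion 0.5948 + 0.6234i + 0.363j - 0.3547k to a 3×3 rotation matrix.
[[0.4848, 0.8745, -0.0104], [0.0306, -0.0289, -0.9991], [-0.8741, 0.4841, -0.0408]]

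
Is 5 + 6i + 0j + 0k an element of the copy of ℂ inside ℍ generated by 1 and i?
Yes. The quaternion 5 + 6i has j- and k-coefficients y = z = 0, so it lies in the complex subalgebra spanned by 1 and i.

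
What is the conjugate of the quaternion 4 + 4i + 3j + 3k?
4 - 4i - 3j - 3k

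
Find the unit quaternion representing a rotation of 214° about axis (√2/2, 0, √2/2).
-0.2924 + 0.6762i + 0.6762k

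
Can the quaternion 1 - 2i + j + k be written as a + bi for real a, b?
No. The quaternion 1 - 2i + j + k has j-coefficient y = 1 and k-coefficient z = 1, not both zero, so it does not lie in the complex subalgebra spanned by 1 and i.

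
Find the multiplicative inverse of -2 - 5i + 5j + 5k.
-0.0253 + 0.0633i - 0.0633j - 0.0633k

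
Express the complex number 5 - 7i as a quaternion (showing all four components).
5 - 7i + 0j + 0k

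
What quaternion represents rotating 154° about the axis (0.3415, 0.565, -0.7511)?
0.225 + 0.3327i + 0.5505j - 0.7318k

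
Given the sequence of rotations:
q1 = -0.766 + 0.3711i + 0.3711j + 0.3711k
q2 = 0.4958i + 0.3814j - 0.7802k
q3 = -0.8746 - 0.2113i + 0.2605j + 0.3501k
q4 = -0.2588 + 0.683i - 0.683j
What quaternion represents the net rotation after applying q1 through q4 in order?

q2 · q1 = -0.036 + 0.0513i - 0.7657j + 0.6401k
q3 · q2 · q1 = 0.0177 + 0.3976i + 0.8135j - 0.424k
q4 · q3 · q2 · q1 = 0.2795 + 0.1988i + 0.067j + 0.9369k
0.2795 + 0.1988i + 0.067j + 0.9369k


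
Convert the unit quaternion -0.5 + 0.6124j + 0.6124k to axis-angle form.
axis = (0, √2/2, √2/2), θ = 4π/3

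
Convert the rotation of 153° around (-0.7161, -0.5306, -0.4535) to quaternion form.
0.2334 - 0.6963i - 0.5159j - 0.441k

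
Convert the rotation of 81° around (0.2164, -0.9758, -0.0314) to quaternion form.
0.7604 + 0.1405i - 0.6337j - 0.0204k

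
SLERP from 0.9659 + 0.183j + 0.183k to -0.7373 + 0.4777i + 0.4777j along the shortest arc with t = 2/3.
0.8951 - 0.3441i - 0.2751j + 0.069k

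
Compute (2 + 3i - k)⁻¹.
0.1429 - 0.2143i + 0.0714k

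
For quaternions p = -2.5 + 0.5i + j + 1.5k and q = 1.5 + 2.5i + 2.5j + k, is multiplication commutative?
No: pq = -9 - 8.25i - 1.5j - 1.5k ≠ -9 - 2.75i - 8j + k = qp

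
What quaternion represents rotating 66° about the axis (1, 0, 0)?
0.8387 + 0.5446i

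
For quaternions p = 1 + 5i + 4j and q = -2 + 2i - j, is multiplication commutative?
No: pq = -8 - 8i - 9j - 13k ≠ -8 - 8i - 9j + 13k = qp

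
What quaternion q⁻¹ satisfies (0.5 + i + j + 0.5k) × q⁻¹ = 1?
0.2 - 0.4i - 0.4j - 0.2k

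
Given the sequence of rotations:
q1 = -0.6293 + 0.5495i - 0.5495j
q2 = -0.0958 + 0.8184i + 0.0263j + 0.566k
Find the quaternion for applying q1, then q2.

q2 · q1 = -0.375 - 0.2566i + 0.3471j - 0.8203k
-0.375 - 0.2566i + 0.3471j - 0.8203k


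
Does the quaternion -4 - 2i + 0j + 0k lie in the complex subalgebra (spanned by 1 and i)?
Yes. The quaternion -4 - 2i has j- and k-coefficients y = z = 0, so it lies in the complex subalgebra spanned by 1 and i.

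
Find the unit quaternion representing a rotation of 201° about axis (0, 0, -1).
-0.1822 - 0.9833k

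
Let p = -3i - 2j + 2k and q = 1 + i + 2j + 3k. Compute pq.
1 - 13i + 9j - 2k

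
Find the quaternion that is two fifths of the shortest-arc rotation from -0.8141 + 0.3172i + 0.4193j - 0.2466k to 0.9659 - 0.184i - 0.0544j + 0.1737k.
-0.8945 + 0.2696i + 0.2789j - 0.2222k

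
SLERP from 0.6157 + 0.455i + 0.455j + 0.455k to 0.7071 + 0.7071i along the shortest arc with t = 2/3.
0.7162 + 0.6584i + 0.1637j + 0.1637k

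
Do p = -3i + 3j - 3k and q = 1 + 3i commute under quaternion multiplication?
No: pq = 9 - 3i - 6j - 12k ≠ 9 - 3i + 12j + 6k = qp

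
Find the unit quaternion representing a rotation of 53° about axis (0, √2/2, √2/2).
0.8949 + 0.3155j + 0.3155k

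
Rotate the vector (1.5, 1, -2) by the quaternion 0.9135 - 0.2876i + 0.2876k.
(1.057, 0.406, -2.443)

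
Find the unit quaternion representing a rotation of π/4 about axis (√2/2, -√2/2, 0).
0.9239 + 0.2706i - 0.2706j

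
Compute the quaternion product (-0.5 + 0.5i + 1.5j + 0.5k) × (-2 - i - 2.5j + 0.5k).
5 + 1.5i - 2.5j - k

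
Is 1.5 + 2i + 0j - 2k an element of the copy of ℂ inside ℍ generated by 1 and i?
No. The quaternion 1.5 + 2i - 2k has j-coefficient y = 0 and k-coefficient z = -2, not both zero, so it does not lie in the complex subalgebra spanned by 1 and i.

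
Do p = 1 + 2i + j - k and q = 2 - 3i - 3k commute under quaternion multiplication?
No: pq = 5 - 2i + 11j - 2k ≠ 5 + 4i - 7j - 8k = qp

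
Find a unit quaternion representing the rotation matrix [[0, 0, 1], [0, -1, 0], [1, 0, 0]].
0.7071i + 0.7071k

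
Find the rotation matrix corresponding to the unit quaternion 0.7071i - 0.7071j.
[[0, -1, 0], [-1, 0, 0], [0, 0, -1]]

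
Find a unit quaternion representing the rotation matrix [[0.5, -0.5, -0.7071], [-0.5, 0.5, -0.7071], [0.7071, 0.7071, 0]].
0.7071 + 0.5i - 0.5j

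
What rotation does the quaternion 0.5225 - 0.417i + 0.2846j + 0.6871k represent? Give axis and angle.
axis = (-0.4891, 0.3338, 0.8059), θ = 117°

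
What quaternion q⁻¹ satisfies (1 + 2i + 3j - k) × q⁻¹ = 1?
0.0667 - 0.1333i - 0.2j + 0.0667k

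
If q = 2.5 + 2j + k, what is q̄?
2.5 - 2j - k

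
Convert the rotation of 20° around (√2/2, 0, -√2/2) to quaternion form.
0.9848 + 0.1228i - 0.1228k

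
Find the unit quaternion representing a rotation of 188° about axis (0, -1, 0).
-0.0698 - 0.9976j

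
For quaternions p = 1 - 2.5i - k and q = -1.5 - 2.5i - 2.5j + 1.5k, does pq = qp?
No: pq = -6.25 - 1.25i + 3.75j + 9.25k ≠ -6.25 + 3.75i - 8.75j - 3.25k = qp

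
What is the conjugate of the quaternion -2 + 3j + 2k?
-2 - 3j - 2k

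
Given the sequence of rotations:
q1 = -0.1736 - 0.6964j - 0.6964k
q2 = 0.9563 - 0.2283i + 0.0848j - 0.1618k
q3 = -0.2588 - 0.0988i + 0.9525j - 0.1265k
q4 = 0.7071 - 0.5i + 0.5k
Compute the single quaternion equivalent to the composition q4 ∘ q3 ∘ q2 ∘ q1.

q2 · q1 = -0.2196 - 0.1321i - 0.8397j - 0.4789k
q3 · q2 · q1 = 0.783 - 0.5065i - 0.0225j + 0.3605k
q4 · q3 · q2 · q1 = 0.1202 - 0.7384i - 0.0889j + 0.6577k
0.1202 - 0.7384i - 0.0889j + 0.6577k


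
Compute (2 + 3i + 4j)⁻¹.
0.069 - 0.1034i - 0.1379j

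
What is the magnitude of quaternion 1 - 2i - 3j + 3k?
√23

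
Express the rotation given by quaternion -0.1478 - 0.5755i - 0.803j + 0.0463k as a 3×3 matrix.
[[-0.2939, 0.9379, 0.1841], [0.9106, 0.3333, -0.2445], [-0.2907, 0.0958, -0.952]]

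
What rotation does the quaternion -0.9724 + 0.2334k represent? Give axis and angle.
axis = (0, 0, 1), θ = 333°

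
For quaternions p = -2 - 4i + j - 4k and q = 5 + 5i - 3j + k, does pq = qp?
No: pq = 17 - 41i - 5j - 15k ≠ 17 - 19i + 27j - 29k = qp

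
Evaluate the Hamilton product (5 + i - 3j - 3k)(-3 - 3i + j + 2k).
-3 - 21i + 21j + 11k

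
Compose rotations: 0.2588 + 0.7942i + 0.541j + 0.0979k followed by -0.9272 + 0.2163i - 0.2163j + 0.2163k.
-0.3159 - 0.8186i - 0.407j + 0.254k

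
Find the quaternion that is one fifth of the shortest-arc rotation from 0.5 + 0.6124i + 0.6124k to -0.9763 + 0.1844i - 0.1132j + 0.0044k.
0.6865 + 0.4904i + 0.0287j + 0.5361k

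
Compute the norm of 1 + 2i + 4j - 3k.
√30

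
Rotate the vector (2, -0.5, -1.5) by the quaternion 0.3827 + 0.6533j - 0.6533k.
(-2.414, 0.207, -0.793)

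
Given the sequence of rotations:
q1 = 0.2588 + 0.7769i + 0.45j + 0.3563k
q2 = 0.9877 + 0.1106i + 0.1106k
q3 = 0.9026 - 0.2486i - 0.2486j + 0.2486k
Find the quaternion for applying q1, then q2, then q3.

q2 · q1 = 0.1303 + 0.7462i + 0.491j + 0.4303k
q3 · q2 · q1 = 0.3182 + 0.4121i + 0.7033j + 0.4842k
0.3182 + 0.4121i + 0.7033j + 0.4842k


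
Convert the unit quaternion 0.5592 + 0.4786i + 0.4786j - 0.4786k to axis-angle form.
axis = (√3/3, √3/3, -√3/3), θ = 112°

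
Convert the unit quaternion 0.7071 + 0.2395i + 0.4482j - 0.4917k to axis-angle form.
axis = (0.3387, 0.6338, -0.6954), θ = π/2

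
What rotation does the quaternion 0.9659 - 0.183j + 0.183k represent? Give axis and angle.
axis = (0, -√2/2, √2/2), θ = π/6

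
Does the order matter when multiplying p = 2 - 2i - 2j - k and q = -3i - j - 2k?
Yes: pq = -10 - 3i - 3j - 8k ≠ -10 - 9i - j = qp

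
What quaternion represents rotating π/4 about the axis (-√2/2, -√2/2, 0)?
0.9239 - 0.2706i - 0.2706j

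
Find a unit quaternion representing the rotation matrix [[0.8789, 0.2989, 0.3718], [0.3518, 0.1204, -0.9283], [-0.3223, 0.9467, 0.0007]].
0.7071 + 0.6629i + 0.2454j + 0.0187k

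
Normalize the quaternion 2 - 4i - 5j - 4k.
0.2561 - 0.5121i - 0.6402j - 0.5121k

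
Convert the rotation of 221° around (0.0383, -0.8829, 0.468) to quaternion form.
-0.3502 + 0.0359i - 0.827j + 0.4384k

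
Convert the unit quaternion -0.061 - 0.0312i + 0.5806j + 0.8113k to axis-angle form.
axis = (-0.0313, 0.5817, 0.8128), θ = 187°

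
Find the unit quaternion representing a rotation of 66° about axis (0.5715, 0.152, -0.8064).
0.8387 + 0.3113i + 0.0828j - 0.4392k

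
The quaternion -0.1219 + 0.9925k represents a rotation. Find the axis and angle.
axis = (0, 0, 1), θ = 194°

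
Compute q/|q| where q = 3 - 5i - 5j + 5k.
0.3273 - 0.5455i - 0.5455j + 0.5455k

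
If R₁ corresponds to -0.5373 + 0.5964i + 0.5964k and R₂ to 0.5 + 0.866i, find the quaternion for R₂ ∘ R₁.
-0.7851 - 0.1671i - 0.5165j + 0.2982k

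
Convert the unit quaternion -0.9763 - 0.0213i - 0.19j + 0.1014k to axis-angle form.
axis = (-0.0984, -0.8779, 0.4685), θ = 335°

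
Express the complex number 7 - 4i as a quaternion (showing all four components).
7 - 4i + 0j + 0k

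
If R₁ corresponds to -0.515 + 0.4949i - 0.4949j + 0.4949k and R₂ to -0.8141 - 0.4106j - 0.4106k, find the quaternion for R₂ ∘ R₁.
0.4193 - 0.8093i + 0.4112j + 0.0118k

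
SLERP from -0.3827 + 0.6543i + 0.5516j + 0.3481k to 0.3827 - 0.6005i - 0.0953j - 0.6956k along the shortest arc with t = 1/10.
-0.3888 + 0.659i + 0.512j + 0.3904k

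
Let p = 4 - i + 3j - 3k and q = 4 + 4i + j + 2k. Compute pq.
23 + 21i + 6j - 17k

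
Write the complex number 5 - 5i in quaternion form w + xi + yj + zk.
5 - 5i + 0j + 0k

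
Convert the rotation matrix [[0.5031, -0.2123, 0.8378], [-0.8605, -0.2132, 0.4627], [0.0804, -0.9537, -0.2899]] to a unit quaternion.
-0.5 + 0.7082i - 0.3787j + 0.3241k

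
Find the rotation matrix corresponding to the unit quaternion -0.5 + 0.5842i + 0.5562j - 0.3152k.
[[0.1826, 0.3347, -0.9245], [0.9651, 0.1187, 0.2336], [0.1879, -0.9348, -0.3013]]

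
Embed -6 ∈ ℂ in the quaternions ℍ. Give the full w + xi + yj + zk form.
-6 + 0i + 0j + 0k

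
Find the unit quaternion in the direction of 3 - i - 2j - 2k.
0.7071 - 0.2357i - 0.4714j - 0.4714k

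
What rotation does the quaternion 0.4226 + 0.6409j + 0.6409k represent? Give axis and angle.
axis = (0, √2/2, √2/2), θ = 130°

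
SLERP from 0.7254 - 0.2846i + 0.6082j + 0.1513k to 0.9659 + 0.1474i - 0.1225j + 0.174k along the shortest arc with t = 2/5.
0.9136 - 0.1208i + 0.3451j + 0.1781k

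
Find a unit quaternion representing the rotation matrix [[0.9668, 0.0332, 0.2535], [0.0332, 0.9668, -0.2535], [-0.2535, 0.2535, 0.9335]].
0.9832 + 0.1289i + 0.1289j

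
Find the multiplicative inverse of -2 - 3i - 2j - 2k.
-0.0952 + 0.1429i + 0.0952j + 0.0952k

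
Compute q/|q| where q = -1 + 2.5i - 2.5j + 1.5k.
-0.252 + 0.6299i - 0.6299j + 0.378k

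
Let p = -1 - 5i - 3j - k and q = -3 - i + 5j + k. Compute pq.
14 + 18i + 10j - 26k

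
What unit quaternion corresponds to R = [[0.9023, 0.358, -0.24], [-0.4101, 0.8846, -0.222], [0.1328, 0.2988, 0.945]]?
0.9659 + 0.1348i - 0.0965j - 0.1988k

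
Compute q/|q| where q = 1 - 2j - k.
0.4082 - 0.8165j - 0.4082k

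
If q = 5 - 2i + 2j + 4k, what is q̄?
5 + 2i - 2j - 4k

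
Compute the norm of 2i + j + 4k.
√21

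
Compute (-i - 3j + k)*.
i + 3j - k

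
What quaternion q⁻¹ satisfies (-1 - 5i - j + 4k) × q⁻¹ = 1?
-0.0233 + 0.1163i + 0.0233j - 0.093k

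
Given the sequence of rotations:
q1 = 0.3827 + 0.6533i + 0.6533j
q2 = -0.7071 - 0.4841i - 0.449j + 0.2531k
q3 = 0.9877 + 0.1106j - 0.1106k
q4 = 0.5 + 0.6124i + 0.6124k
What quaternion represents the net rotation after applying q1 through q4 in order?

q2 · q1 = 0.339 - 0.8126i - 0.4684j + 0.0739k
q3 · q2 · q1 = 0.3948 - 0.8462i - 0.3353j + 0.1254k
q4 · q3 · q2 · q1 = 0.6388 + 0.024i - 0.7627j + 0.0991k
0.6388 + 0.024i - 0.7627j + 0.0991k


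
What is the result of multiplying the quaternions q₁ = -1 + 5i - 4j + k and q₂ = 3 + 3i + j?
-14 + 11i - 10j + 20k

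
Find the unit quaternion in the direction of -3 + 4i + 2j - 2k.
-0.5222 + 0.6963i + 0.3482j - 0.3482k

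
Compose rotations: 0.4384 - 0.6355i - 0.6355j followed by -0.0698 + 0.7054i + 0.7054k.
0.4177 + 0.8019i - 0.4039j - 0.139k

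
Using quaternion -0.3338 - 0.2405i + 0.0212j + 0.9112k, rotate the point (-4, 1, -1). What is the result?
(3.696, 1.82, 1.012)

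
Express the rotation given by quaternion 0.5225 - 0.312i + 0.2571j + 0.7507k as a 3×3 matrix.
[[-0.2593, -0.9449, -0.1998], [0.6241, -0.3218, 0.712], [-0.7371, 0.06, 0.6731]]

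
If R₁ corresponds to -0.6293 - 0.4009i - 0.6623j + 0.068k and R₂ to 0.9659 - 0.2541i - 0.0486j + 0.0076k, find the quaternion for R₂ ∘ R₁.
-0.7424 - 0.2256i - 0.5949j + 0.2097k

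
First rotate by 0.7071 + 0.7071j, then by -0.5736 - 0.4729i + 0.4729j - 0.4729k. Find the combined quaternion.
-0.74 - 0.0712j - 0.6688k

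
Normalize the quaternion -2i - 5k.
-0.3714i - 0.9285k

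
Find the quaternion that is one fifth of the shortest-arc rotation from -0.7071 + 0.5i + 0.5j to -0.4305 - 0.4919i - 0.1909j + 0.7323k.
-0.5361 + 0.6197i + 0.5288j - 0.2213k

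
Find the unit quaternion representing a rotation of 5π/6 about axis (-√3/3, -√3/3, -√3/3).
0.2588 - 0.5577i - 0.5577j - 0.5577k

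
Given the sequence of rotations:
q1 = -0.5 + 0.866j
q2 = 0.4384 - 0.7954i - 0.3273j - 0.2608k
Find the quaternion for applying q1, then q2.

q2 · q1 = 0.0642 + 0.6236i + 0.5433j - 0.5584k
0.0642 + 0.6236i + 0.5433j - 0.5584k


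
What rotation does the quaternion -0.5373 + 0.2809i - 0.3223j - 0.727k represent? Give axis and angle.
axis = (0.3331, -0.3821, -0.862), θ = 245°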